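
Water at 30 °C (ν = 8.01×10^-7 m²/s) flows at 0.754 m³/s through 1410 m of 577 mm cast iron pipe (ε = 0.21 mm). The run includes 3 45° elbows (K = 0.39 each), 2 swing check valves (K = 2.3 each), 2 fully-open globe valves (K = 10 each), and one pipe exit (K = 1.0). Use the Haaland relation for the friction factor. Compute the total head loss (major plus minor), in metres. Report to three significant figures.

V = 4Q/(πD²) = 2.884 m/s; V²/2g = 0.4238 m
Re = 2.08×10^6, ε/D = 3.64×10^-4 → f = 0.01588 (Haaland)
Major: h_f = f(L/D)·V²/2g = 0.01588·2444·0.4238 = 16.44 m
Minor: ΣK = 26.8; h_m = ΣK·V²/2g = 11.35 m
Total H_L = 16.44 + 11.35 = 27.79 m

H_L ≈ 27.8 m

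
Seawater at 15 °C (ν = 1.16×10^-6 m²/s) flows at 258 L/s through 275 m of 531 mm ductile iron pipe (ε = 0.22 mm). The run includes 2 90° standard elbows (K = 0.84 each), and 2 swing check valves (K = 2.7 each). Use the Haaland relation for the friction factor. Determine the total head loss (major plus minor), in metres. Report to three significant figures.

V = 4Q/(πD²) = 1.165 m/s; V²/2g = 0.06918 m
Re = 5.33×10^5, ε/D = 4.14×10^-4 → f = 0.01695 (Haaland)
Major: h_f = f(L/D)·V²/2g = 0.01695·517.9·0.06918 = 0.6074 m
Minor: ΣK = 7.08; h_m = ΣK·V²/2g = 0.4898 m
Total H_L = 0.6074 + 0.4898 = 1.097 m

H_L ≈ 1.10 m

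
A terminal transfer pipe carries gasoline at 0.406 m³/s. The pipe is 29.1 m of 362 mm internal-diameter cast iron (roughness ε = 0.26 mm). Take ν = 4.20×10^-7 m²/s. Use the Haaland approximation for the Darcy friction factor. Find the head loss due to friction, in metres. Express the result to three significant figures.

V = 4Q/(πD²) = 4·0.406/(π·0.362²) = 3.945 m/s
Re = VD/ν = 3.945·0.362/4.20×10^-7 = 3.40×10^6 → turbulent
ε/D = 0.26/362 = 7.18×10^-4
Haaland: f = 0.01828
h_f = f(L/D)V²/(2g) = 0.01828·(29.1/0.362)·3.945²/(2·9.81) = 1.166 m

h_f ≈ 1.17 m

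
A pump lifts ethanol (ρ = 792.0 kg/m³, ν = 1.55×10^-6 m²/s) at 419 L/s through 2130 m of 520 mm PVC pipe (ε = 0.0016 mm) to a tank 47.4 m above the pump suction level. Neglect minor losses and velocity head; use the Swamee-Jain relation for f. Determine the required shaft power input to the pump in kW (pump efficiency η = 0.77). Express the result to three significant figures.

V = 4Q/(πD²) = 1.973 m/s; Re = 6.62×10^5; ε/D = 3.08×10^-6; f = 0.01252
h_f = f(L/D)V²/2g = 10.17 m
Total head H = z + h_f = 47.4 + 10.17 = 57.57 m
P_hyd = ρgQH = 792.0·9.81·0.419·57.57 = 187.4 kW
P_shaft = P_hyd/η = 187.4/0.77 = 243.4 kW

P_shaft ≈ 243 kW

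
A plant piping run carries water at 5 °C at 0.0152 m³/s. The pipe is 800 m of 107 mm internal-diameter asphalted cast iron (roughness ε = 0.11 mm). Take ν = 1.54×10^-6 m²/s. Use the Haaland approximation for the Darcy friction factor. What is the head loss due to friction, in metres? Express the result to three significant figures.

h_f ≈ 23.7 m

V = 4Q/(πD²) = 4·0.0152/(π·0.107²) = 1.690 m/s
Re = VD/ν = 1.690·0.107/1.54×10^-6 = 1.17×10^5 → turbulent
ε/D = 0.11/107 = 0.00103
Haaland: f = 0.02177
h_f = f(L/D)V²/(2g) = 0.02177·(800/0.107)·1.690²/(2·9.81) = 23.70 m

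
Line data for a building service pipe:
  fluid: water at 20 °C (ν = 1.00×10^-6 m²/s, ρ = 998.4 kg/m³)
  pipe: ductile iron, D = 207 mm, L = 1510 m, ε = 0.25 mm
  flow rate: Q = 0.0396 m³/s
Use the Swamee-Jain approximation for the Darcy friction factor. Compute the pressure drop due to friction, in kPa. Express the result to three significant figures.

V = 4Q/(πD²) = 4·0.0396/(π·0.207²) = 1.177 m/s
Re = VD/ν = 1.177·0.207/1.00×10^-6 = 2.44×10^5 → turbulent
ε/D = 0.25/207 = 0.00121
Swamee-Jain: f = 0.02176
h_f = f(L/D)V²/(2g) = 0.02176·(1510/0.207)·1.177²/(2·9.81) = 11.20 m
Δp = ρg·h_f = 998.4·9.81·11.20 = 109.7 kPa

Δp ≈ 110 kPa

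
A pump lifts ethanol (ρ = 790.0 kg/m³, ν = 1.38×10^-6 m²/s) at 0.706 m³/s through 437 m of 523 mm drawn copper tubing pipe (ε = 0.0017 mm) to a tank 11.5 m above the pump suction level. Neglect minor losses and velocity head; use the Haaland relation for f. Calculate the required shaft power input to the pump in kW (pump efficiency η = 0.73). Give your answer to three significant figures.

P_shaft ≈ 125 kW

V = 4Q/(πD²) = 3.286 m/s; Re = 1.25×10^6; ε/D = 3.25×10^-6; f = 0.01123
h_f = f(L/D)V²/2g = 5.166 m
Total head H = z + h_f = 11.5 + 5.166 = 16.67 m
P_hyd = ρgQH = 790.0·9.81·0.706·16.67 = 91.19 kW
P_shaft = P_hyd/η = 91.19/0.73 = 124.9 kW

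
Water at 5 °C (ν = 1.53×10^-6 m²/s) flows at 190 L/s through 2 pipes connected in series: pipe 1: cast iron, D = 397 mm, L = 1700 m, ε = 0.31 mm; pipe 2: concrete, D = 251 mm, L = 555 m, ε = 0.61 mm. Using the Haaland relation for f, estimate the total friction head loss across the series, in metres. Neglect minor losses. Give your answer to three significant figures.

H ≈ 51.4 m

Pipe 1: V = 1.535 m/s, Re = 3.98×10^5, ε/D = 7.81×10^-4, f = 0.01931, h_1 = f(L/D)V²/2g = 9.930 m
Pipe 2: V = 3.840 m/s, Re = 6.30×10^5, ε/D = 0.00243, f = 0.02496, h_2 = f(L/D)V²/2g = 41.47 m
Series → Q common, losses add: H = Σh = 51.40 m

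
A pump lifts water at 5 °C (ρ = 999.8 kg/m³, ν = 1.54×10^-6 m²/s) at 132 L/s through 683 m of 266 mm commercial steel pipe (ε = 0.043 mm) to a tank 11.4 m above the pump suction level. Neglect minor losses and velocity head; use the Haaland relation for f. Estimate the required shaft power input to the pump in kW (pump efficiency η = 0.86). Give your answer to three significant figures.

V = 4Q/(πD²) = 2.375 m/s; Re = 4.10×10^5; ε/D = 1.62×10^-4; f = 0.01521
h_f = f(L/D)V²/2g = 11.23 m
Total head H = z + h_f = 11.4 + 11.23 = 22.63 m
P_hyd = ρgQH = 999.8·9.81·0.132·22.63 = 29.30 kW
P_shaft = P_hyd/η = 29.30/0.86 = 34.07 kW

P_shaft ≈ 34.1 kW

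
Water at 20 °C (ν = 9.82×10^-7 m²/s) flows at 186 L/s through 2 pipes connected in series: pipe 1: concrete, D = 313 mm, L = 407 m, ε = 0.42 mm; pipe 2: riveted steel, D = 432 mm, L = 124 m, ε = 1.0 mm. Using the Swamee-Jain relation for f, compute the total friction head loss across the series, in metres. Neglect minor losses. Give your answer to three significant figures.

Pipe 1: V = 2.417 m/s, Re = 7.70×10^5, ε/D = 0.00134, f = 0.02153, h_1 = f(L/D)V²/2g = 8.340 m
Pipe 2: V = 1.269 m/s, Re = 5.58×10^5, ε/D = 0.00231, f = 0.02476, h_2 = f(L/D)V²/2g = 0.5833 m
Series → Q common, losses add: H = Σh = 8.923 m

H ≈ 8.92 m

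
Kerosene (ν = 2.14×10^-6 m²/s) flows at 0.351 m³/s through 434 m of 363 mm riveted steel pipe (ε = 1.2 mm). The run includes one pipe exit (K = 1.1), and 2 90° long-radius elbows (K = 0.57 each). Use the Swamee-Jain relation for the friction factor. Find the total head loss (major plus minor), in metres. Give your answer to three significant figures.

V = 4Q/(πD²) = 3.392 m/s; V²/2g = 0.5863 m
Re = 5.75×10^5, ε/D = 0.00331 → f = 0.02721 (Swamee-Jain)
Major: h_f = f(L/D)·V²/2g = 0.02721·1196·0.5863 = 19.07 m
Minor: ΣK = 2.24; h_m = ΣK·V²/2g = 1.313 m
Total H_L = 19.07 + 1.313 = 20.39 m

H_L ≈ 20.4 m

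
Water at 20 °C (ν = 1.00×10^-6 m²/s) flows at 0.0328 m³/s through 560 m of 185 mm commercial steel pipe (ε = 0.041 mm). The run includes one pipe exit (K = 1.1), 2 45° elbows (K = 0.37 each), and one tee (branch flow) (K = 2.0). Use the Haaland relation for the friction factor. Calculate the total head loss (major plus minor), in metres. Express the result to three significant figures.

H_L ≈ 4.14 m

V = 4Q/(πD²) = 1.220 m/s; V²/2g = 0.07589 m
Re = 2.26×10^5, ε/D = 2.22×10^-4 → f = 0.01676 (Haaland)
Major: h_f = f(L/D)·V²/2g = 0.01676·3027·0.07589 = 3.850 m
Minor: ΣK = 3.84; h_m = ΣK·V²/2g = 0.2914 m
Total H_L = 3.850 + 0.2914 = 4.141 m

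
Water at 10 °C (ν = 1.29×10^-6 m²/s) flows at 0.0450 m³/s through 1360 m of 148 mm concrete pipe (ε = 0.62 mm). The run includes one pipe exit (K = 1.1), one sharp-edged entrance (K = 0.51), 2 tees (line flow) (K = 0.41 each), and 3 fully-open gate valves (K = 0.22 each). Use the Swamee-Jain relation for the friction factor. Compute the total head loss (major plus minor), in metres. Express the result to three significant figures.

V = 4Q/(πD²) = 2.616 m/s; V²/2g = 0.3487 m
Re = 3.00×10^5, ε/D = 0.00419 → f = 0.02930 (Swamee-Jain)
Major: h_f = f(L/D)·V²/2g = 0.02930·9189·0.3487 = 93.90 m
Minor: ΣK = 3.09; h_m = ΣK·V²/2g = 1.078 m
Total H_L = 93.90 + 1.078 = 94.98 m

H_L ≈ 95.0 m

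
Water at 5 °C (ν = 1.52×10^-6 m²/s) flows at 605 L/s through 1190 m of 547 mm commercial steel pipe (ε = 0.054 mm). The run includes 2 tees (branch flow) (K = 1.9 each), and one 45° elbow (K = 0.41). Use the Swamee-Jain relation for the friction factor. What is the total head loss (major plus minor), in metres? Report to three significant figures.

H_L ≈ 11.4 m

V = 4Q/(πD²) = 2.574 m/s; V²/2g = 0.3378 m
Re = 9.26×10^5, ε/D = 9.87×10^-5 → f = 0.01358 (Swamee-Jain)
Major: h_f = f(L/D)·V²/2g = 0.01358·2176·0.3378 = 9.978 m
Minor: ΣK = 4.21; h_m = ΣK·V²/2g = 1.422 m
Total H_L = 9.978 + 1.422 = 11.40 m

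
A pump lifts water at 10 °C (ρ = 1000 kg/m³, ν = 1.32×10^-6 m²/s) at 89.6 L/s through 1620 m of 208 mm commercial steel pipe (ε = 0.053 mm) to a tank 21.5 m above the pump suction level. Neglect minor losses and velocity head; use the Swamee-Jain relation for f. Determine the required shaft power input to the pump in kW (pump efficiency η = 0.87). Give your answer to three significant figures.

V = 4Q/(πD²) = 2.637 m/s; Re = 4.16×10^5; ε/D = 2.55×10^-4; f = 0.01624
h_f = f(L/D)V²/2g = 44.82 m
Total head H = z + h_f = 21.5 + 44.82 = 66.32 m
P_hyd = ρgQH = 1000·9.81·0.0896·66.32 = 58.30 kW
P_shaft = P_hyd/η = 58.30/0.87 = 67.01 kW

P_shaft ≈ 67.0 kW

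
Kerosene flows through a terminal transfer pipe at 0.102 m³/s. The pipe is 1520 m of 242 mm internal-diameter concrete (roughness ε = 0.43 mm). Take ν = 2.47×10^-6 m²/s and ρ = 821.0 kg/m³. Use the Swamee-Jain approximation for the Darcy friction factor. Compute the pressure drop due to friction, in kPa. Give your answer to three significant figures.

Δp ≈ 301 kPa

V = 4Q/(πD²) = 4·0.102/(π·0.242²) = 2.218 m/s
Re = VD/ν = 2.218·0.242/2.47×10^-6 = 2.17×10^5 → turbulent
ε/D = 0.43/242 = 0.00178
Swamee-Jain: f = 0.02376
h_f = f(L/D)V²/(2g) = 0.02376·(1520/0.242)·2.218²/(2·9.81) = 37.41 m
Δp = ρg·h_f = 821.0·9.81·37.41 = 301.3 kPa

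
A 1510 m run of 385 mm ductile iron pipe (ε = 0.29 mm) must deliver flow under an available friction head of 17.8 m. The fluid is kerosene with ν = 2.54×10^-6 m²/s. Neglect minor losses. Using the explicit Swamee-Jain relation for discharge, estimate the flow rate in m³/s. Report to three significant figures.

Q ≈ 0.249 m³/s

Swamee-Jain (Type II): Q = -0.965·√(gD⁵h_f/L)·ln[ε/(3.7D) + √(3.17ν²L/(gD³h_f))]
√(gD⁵h_f/L) = √(9.81·0.385⁵·17.8/1510) = 0.03128
ε/(3.7D) = 2.04×10^-4; √(3.17ν²L/(gD³h_f)) = 5.57×10^-5
Q = -0.965·0.03128·ln(2.592×10^-4) = 0.2492 m³/s
Check: V = 2.14 m/s, Re = 3.24×10^5, f = 0.01957, h_f = 17.9 m ≈ 17.8 m ✓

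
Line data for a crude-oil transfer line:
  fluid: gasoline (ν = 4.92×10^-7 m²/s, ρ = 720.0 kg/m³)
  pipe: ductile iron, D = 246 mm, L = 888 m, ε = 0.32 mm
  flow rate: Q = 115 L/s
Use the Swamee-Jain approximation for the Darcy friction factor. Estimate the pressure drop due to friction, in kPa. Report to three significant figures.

V = 4Q/(πD²) = 4·0.115/(π·0.246²) = 2.420 m/s
Re = VD/ν = 2.420·0.246/4.92×10^-7 = 1.21×10^6 → turbulent
ε/D = 0.32/246 = 0.00130
Swamee-Jain: f = 0.02124
h_f = f(L/D)V²/(2g) = 0.02124·(888/0.246)·2.420²/(2·9.81) = 22.88 m
Δp = ρg·h_f = 720.0·9.81·22.88 = 161.6 kPa

Δp ≈ 162 kPa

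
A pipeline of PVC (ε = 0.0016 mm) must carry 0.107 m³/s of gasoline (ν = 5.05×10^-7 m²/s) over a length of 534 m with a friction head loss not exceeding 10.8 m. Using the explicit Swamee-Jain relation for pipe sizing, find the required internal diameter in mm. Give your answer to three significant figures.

D ≈ 224 mm

Swamee-Jain (Type III): D = 0.66·[ε^1.25·(LQ²/(gh_f))^4.75 + ν·Q^9.4·(L/(gh_f))^5.2]^0.04
LQ²/(gh_f) = 0.05771; L/(gh_f) = 5.040
Term 1 = ε^1.25·(…)^4.75 = 7.43×10^-14; Term 2 = ν·Q^9.4·(…)^5.2 = 1.71×10^-12
D = 0.66·(7.43×10^-14 + 1.71×10^-12)^0.04 = 0.2237 m = 224 mm
Check: V = 2.72 m/s, Re = 1.21×10^6, f = 0.01145, h_f = 10.3 m ≈ 10.8 m ✓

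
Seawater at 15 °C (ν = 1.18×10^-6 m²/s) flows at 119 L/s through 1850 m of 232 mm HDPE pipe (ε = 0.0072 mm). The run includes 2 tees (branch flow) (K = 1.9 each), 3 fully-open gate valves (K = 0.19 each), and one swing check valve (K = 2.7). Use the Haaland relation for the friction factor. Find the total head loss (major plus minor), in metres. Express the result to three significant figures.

V = 4Q/(πD²) = 2.815 m/s; V²/2g = 0.4039 m
Re = 5.53×10^5, ε/D = 3.10×10^-5 → f = 0.01323 (Haaland)
Major: h_f = f(L/D)·V²/2g = 0.01323·7974·0.4039 = 42.61 m
Minor: ΣK = 7.07; h_m = ΣK·V²/2g = 2.856 m
Total H_L = 42.61 + 2.856 = 45.46 m

H_L ≈ 45.5 m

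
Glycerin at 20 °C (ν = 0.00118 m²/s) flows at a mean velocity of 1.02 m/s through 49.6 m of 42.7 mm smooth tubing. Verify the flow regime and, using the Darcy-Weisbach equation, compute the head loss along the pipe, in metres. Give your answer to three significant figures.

Re = VD/ν = 1.02·0.04270/0.00118 = 36.9 → laminar (Re < 2300)
f = 64/Re = 1.734
h_f = f(L/D)V²/(2g) = 1.734·(49.6/0.04270)·1.02²/(2·9.81) = 106.8 m

h_f ≈ 107 m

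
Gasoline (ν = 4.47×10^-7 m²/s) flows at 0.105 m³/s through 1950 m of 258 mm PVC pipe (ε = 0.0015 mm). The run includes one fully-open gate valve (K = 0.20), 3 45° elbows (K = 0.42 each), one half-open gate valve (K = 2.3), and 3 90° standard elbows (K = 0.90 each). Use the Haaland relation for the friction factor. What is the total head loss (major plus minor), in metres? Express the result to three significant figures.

H_L ≈ 19.1 m

V = 4Q/(πD²) = 2.008 m/s; V²/2g = 0.2056 m
Re = 1.16×10^6, ε/D = 5.81×10^-6 → f = 0.01142 (Haaland)
Major: h_f = f(L/D)·V²/2g = 0.01142·7558·0.2056 = 17.74 m
Minor: ΣK = 6.46; h_m = ΣK·V²/2g = 1.328 m
Total H_L = 17.74 + 1.328 = 19.07 m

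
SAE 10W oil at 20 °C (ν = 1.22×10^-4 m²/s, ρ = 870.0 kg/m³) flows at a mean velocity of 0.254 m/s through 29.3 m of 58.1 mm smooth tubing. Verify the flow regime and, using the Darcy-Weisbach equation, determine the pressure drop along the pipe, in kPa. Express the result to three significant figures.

Δp ≈ 7.49 kPa

Re = VD/ν = 0.254·0.05810/1.22×10^-4 = 121 → laminar (Re < 2300)
f = 64/Re = 0.5291
h_f = f(L/D)V²/(2g) = 0.5291·(29.3/0.05810)·0.254²/(2·9.81) = 0.8774 m
Δp = ρg·h_f = 870.0·9.81·0.8774 = 7.488 kPa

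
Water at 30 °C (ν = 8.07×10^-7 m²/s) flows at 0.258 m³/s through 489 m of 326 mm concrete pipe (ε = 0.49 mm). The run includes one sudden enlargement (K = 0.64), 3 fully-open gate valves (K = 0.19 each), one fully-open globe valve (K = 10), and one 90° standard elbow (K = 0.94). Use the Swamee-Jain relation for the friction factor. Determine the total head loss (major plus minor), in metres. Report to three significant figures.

V = 4Q/(πD²) = 3.091 m/s; V²/2g = 0.4870 m
Re = 1.25×10^6, ε/D = 0.00150 → f = 0.02199 (Swamee-Jain)
Major: h_f = f(L/D)·V²/2g = 0.02199·1500·0.4870 = 16.06 m
Minor: ΣK = 12.2; h_m = ΣK·V²/2g = 5.917 m
Total H_L = 16.06 + 5.917 = 21.98 m

H_L ≈ 22.0 m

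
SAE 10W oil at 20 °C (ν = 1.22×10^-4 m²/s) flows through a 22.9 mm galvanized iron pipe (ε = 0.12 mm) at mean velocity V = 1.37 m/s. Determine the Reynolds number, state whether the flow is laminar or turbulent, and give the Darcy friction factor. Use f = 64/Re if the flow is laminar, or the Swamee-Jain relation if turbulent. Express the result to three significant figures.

Re = VD/ν = 1.370·0.0229/1.22×10^-4 = 257
Re < 2300 → laminar → f = 64/Re = 0.2489

Re ≈ 257; laminar; f = 64/Re ≈ 0.249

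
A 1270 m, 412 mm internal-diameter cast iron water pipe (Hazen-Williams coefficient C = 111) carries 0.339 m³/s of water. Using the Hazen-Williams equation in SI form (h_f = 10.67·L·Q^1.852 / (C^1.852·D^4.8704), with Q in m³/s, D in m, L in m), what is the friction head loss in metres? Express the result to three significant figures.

h_f = 10.67·1270·0.339^1.852 / (111^1.852·0.412^4.8704) = 22.36 m

h_f ≈ 22.4 m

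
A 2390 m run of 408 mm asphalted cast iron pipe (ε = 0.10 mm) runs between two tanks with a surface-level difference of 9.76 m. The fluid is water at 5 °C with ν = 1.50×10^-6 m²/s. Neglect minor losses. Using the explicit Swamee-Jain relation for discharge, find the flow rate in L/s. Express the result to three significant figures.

Q ≈ 186 L/s

Swamee-Jain (Type II): Q = -0.965·√(gD⁵h_f/L)·ln[ε/(3.7D) + √(3.17ν²L/(gD³h_f))]
√(gD⁵h_f/L) = √(9.81·0.408⁵·9.76/2390) = 0.02128
ε/(3.7D) = 6.62×10^-5; √(3.17ν²L/(gD³h_f)) = 5.12×10^-5
Q = -0.965·0.02128·ln(1.174×10^-4) = 0.1859 m³/s
Check: V = 1.42 m/s, Re = 3.87×10^5, f = 0.01626, h_f = 9.81 m ≈ 9.76 m ✓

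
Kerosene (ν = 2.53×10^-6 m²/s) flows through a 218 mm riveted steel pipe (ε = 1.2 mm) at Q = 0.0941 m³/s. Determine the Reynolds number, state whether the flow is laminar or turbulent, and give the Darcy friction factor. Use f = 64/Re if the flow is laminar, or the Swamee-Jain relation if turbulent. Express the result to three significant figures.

Re ≈ 2.17×10^5; turbulent; f ≈ 0.0318

V = 4Q/(πD²) = 2.521 m/s
Re = VD/ν = 2.521·0.218/2.53×10^-6 = 2.17×10^5
Re > 4000 → turbulent; ε/D = 0.00550
Swamee-Jain: f = 0.03184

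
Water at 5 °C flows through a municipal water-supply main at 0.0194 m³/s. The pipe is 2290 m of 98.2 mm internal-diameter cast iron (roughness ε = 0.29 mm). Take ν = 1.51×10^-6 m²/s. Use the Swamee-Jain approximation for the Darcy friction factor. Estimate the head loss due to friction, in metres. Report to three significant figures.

h_f ≈ 211 m

V = 4Q/(πD²) = 4·0.0194/(π·0.0982²) = 2.561 m/s
Re = VD/ν = 2.561·0.0982/1.51×10^-6 = 1.67×10^5 → turbulent
ε/D = 0.29/98.2 = 0.00295
Swamee-Jain: f = 0.02706
h_f = f(L/D)V²/(2g) = 0.02706·(2290/0.0982)·2.561²/(2·9.81) = 211.0 m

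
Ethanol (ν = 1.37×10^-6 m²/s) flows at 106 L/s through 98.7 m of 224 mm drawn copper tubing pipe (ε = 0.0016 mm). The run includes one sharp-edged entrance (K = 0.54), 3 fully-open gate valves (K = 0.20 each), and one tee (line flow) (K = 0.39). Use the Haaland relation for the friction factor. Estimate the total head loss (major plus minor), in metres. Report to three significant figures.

V = 4Q/(πD²) = 2.690 m/s; V²/2g = 0.3688 m
Re = 4.40×10^5, ε/D = 7.14×10^-6 → f = 0.01344 (Haaland)
Major: h_f = f(L/D)·V²/2g = 0.01344·440.6·0.3688 = 2.184 m
Minor: ΣK = 1.53; h_m = ΣK·V²/2g = 0.5642 m
Total H_L = 2.184 + 0.5642 = 2.748 m

H_L ≈ 2.75 m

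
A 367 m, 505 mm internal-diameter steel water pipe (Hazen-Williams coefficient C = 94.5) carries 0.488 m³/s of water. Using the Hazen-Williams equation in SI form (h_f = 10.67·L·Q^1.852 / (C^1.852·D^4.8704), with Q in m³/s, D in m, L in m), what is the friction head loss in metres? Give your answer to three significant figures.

h_f = 10.67·367·0.488^1.852 / (94.5^1.852·0.505^4.8704) = 6.344 m

h_f ≈ 6.34 m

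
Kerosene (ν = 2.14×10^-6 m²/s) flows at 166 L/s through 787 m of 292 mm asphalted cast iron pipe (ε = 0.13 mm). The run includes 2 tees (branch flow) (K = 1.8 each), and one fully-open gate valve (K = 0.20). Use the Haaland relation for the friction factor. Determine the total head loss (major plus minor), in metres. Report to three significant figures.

V = 4Q/(πD²) = 2.479 m/s; V²/2g = 0.3132 m
Re = 3.38×10^5, ε/D = 4.45×10^-4 → f = 0.01760 (Haaland)
Major: h_f = f(L/D)·V²/2g = 0.01760·2695·0.3132 = 14.86 m
Minor: ΣK = 3.80; h_m = ΣK·V²/2g = 1.190 m
Total H_L = 14.86 + 1.190 = 16.05 m

H_L ≈ 16.0 m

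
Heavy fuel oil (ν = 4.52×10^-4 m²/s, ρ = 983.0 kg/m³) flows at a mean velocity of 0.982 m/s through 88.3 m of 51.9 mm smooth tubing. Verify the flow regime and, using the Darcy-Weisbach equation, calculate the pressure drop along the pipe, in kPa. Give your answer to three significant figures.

Re = VD/ν = 0.982·0.05190/4.52×10^-4 = 113 → laminar (Re < 2300)
f = 64/Re = 0.5676
h_f = f(L/D)V²/(2g) = 0.5676·(88.3/0.05190)·0.982²/(2·9.81) = 47.46 m
Δp = ρg·h_f = 983.0·9.81·47.46 = 457.7 kPa

Δp ≈ 458 kPa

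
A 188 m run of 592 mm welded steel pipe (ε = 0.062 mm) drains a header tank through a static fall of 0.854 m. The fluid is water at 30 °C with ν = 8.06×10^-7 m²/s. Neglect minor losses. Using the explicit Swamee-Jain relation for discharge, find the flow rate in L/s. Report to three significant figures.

Q ≈ 552 L/s

Swamee-Jain (Type II): Q = -0.965·√(gD⁵h_f/L)·ln[ε/(3.7D) + √(3.17ν²L/(gD³h_f))]
√(gD⁵h_f/L) = √(9.81·0.592⁵·0.854/188) = 0.05692
ε/(3.7D) = 2.83×10^-5; √(3.17ν²L/(gD³h_f)) = 1.49×10^-5
Q = -0.965·0.05692·ln(4.323×10^-5) = 0.5520 m³/s
Check: V = 2.01 m/s, Re = 1.47×10^6, f = 0.01320, h_f = 0.859 m ≈ 0.854 m ✓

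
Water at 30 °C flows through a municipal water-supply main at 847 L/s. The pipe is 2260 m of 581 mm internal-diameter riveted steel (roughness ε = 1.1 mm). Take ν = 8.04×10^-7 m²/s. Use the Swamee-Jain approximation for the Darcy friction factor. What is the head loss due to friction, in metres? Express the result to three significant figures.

V = 4Q/(πD²) = 4·0.847/(π·0.581²) = 3.195 m/s
Re = VD/ν = 3.195·0.581/8.04×10^-7 = 2.31×10^6 → turbulent
ε/D = 1.1/581 = 0.00189
Swamee-Jain: f = 0.02321
h_f = f(L/D)V²/(2g) = 0.02321·(2260/0.581)·3.195²/(2·9.81) = 46.97 m

h_f ≈ 47.0 m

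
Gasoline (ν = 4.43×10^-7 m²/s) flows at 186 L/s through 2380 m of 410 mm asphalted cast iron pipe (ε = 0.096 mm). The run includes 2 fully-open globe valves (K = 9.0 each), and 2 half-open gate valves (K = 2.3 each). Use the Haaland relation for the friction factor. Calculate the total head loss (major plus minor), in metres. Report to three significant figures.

V = 4Q/(πD²) = 1.409 m/s; V²/2g = 0.1012 m
Re = 1.30×10^6, ε/D = 2.34×10^-4 → f = 0.01480 (Haaland)
Major: h_f = f(L/D)·V²/2g = 0.01480·5805·0.1012 = 8.692 m
Minor: ΣK = 22.6; h_m = ΣK·V²/2g = 2.286 m
Total H_L = 8.692 + 2.286 = 10.98 m

H_L ≈ 11.0 m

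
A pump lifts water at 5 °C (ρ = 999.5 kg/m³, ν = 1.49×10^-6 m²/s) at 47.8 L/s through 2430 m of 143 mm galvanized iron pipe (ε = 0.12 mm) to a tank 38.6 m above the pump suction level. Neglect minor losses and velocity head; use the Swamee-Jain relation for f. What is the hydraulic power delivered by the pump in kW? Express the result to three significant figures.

V = 4Q/(πD²) = 2.976 m/s; Re = 2.86×10^5; ε/D = 8.39×10^-4; f = 0.02010
h_f = f(L/D)V²/2g = 154.2 m
Total head H = z + h_f = 38.6 + 154.2 = 192.8 m
P_hyd = ρgQH = 999.5·9.81·0.0478·192.8 = 90.37 kW

P_hyd ≈ 90.4 kW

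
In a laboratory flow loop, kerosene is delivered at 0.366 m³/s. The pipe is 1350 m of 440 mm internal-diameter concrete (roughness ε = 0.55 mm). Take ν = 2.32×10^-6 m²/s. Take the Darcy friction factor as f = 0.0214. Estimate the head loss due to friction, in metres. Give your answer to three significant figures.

h_f ≈ 19.4 m

V = 4Q/(πD²) = 4·0.366/(π·0.440²) = 2.407 m/s
h_f = f(L/D)V²/(2g) = 0.02140·(1350/0.440)·2.407²/(2·9.81) = 19.39 m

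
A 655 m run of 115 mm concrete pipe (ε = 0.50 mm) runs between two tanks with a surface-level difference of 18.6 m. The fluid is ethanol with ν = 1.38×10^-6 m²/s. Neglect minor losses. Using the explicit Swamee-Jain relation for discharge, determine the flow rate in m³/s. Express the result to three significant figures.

Swamee-Jain (Type II): Q = -0.965·√(gD⁵h_f/L)·ln[ε/(3.7D) + √(3.17ν²L/(gD³h_f))]
√(gD⁵h_f/L) = √(9.81·0.115⁵·18.6/655) = 0.002367
ε/(3.7D) = 0.00118; √(3.17ν²L/(gD³h_f)) = 1.19×10^-4
Q = -0.965·0.002367·ln(0.001294) = 0.01519 m³/s
Check: V = 1.46 m/s, Re = 1.22×10^5, f = 0.03020, h_f = 18.7 m ≈ 18.6 m ✓

Q ≈ 0.0152 m³/s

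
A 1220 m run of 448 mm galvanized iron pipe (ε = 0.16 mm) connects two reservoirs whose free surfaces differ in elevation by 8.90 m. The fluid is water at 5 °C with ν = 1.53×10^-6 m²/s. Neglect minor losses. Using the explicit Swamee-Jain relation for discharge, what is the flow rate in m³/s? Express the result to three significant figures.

Swamee-Jain (Type II): Q = -0.965·√(gD⁵h_f/L)·ln[ε/(3.7D) + √(3.17ν²L/(gD³h_f))]
√(gD⁵h_f/L) = √(9.81·0.448⁵·8.90/1220) = 0.03594
ε/(3.7D) = 9.65×10^-5; √(3.17ν²L/(gD³h_f)) = 3.40×10^-5
Q = -0.965·0.03594·ln(1.305×10^-4) = 0.3102 m³/s
Check: V = 1.97 m/s, Re = 5.76×10^5, f = 0.01667, h_f = 8.96 m ≈ 8.90 m ✓

Q ≈ 0.310 m³/s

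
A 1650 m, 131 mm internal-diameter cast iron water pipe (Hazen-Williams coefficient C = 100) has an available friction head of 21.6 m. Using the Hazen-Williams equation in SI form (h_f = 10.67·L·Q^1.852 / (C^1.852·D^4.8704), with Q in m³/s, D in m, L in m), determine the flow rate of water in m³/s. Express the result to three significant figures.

Q ≈ 0.0128 m³/s

Rearranging: Q = [h_f·C^1.852·D^4.8704 / (10.67·L)]^(1/1.852)
Q = [21.6·100^1.852·0.131^4.8704 / (10.67·1650)]^0.540 = 0.01278 m³/s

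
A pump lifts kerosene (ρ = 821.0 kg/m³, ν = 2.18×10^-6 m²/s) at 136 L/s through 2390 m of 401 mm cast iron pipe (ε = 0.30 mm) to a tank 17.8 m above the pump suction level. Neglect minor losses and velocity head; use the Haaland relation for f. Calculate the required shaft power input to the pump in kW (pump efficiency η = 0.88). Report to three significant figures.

P_shaft ≈ 30.9 kW

V = 4Q/(πD²) = 1.077 m/s; Re = 1.98×10^5; ε/D = 7.48×10^-4; f = 0.01986
h_f = f(L/D)V²/2g = 6.995 m
Total head H = z + h_f = 17.8 + 6.995 = 24.80 m
P_hyd = ρgQH = 821.0·9.81·0.136·24.80 = 27.16 kW
P_shaft = P_hyd/η = 27.16/0.88 = 30.86 kW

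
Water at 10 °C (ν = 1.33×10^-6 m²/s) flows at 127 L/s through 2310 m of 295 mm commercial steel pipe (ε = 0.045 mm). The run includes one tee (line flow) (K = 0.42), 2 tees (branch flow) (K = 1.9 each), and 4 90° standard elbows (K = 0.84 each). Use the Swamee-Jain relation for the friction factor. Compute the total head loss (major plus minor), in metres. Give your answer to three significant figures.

V = 4Q/(πD²) = 1.858 m/s; V²/2g = 0.1760 m
Re = 4.12×10^5, ε/D = 1.53×10^-4 → f = 0.01534 (Swamee-Jain)
Major: h_f = f(L/D)·V²/2g = 0.01534·7831·0.1760 = 21.14 m
Minor: ΣK = 7.58; h_m = ΣK·V²/2g = 1.334 m
Total H_L = 21.14 + 1.334 = 22.48 m

H_L ≈ 22.5 m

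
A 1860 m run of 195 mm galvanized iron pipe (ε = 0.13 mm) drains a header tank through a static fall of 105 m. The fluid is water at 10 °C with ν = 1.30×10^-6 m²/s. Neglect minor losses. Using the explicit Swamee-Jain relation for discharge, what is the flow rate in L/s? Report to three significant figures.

Swamee-Jain (Type II): Q = -0.965·√(gD⁵h_f/L)·ln[ε/(3.7D) + √(3.17ν²L/(gD³h_f))]
√(gD⁵h_f/L) = √(9.81·0.195⁵·105/1860) = 0.01250
ε/(3.7D) = 1.80×10^-4; √(3.17ν²L/(gD³h_f)) = 3.61×10^-5
Q = -0.965·0.01250·ln(2.163×10^-4) = 0.1018 m³/s
Check: V = 3.41 m/s, Re = 5.11×10^5, f = 0.01873, h_f = 106 m ≈ 105 m ✓

Q ≈ 102 L/s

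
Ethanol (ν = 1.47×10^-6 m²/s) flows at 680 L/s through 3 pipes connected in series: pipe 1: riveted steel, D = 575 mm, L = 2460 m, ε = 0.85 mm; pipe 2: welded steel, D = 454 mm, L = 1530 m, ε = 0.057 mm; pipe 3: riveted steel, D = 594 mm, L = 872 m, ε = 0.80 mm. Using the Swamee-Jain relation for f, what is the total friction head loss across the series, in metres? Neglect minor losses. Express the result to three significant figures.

Pipe 1: V = 2.619 m/s, Re = 1.02×10^6, ε/D = 0.00148, f = 0.02195, h_1 = f(L/D)V²/2g = 32.82 m
Pipe 2: V = 4.201 m/s, Re = 1.30×10^6, ε/D = 1.26×10^-4, f = 0.01362, h_2 = f(L/D)V²/2g = 41.29 m
Pipe 3: V = 2.454 m/s, Re = 9.92×10^5, ε/D = 0.00135, f = 0.02147, h_3 = f(L/D)V²/2g = 9.673 m
Series → Q common, losses add: H = Σh = 83.78 m

H ≈ 83.8 m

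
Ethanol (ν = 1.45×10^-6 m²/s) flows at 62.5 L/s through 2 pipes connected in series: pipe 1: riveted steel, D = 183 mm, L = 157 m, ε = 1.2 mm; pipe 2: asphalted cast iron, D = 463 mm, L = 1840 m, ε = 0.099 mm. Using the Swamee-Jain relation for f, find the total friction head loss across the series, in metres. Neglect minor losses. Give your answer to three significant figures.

Pipe 1: V = 2.376 m/s, Re = 3.00×10^5, ε/D = 0.00656, f = 0.03342, h_1 = f(L/D)V²/2g = 8.250 m
Pipe 2: V = 0.3712 m/s, Re = 1.19×10^5, ε/D = 2.14×10^-4, f = 0.01856, h_2 = f(L/D)V²/2g = 0.5179 m
Series → Q common, losses add: H = Σh = 8.768 m

H ≈ 8.77 m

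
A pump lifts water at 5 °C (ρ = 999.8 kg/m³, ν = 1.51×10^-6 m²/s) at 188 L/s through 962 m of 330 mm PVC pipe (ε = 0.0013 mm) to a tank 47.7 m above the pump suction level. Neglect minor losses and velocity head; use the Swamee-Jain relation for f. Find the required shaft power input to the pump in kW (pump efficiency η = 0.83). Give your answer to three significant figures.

P_shaft ≈ 127 kW

V = 4Q/(πD²) = 2.198 m/s; Re = 4.80×10^5; ε/D = 3.94×10^-6; f = 0.01325
h_f = f(L/D)V²/2g = 9.510 m
Total head H = z + h_f = 47.7 + 9.510 = 57.21 m
P_hyd = ρgQH = 999.8·9.81·0.188·57.21 = 105.5 kW
P_shaft = P_hyd/η = 105.5/0.83 = 127.1 kW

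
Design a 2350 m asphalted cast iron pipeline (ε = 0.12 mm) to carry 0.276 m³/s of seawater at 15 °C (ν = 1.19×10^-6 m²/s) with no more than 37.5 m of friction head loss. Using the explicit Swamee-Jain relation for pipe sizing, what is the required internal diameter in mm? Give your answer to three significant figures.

Swamee-Jain (Type III): D = 0.66·[ε^1.25·(LQ²/(gh_f))^4.75 + ν·Q^9.4·(L/(gh_f))^5.2]^0.04
LQ²/(gh_f) = 0.4866; L/(gh_f) = 6.388
Term 1 = ε^1.25·(…)^4.75 = 4.10×10^-7; Term 2 = ν·Q^9.4·(…)^5.2 = 1.02×10^-7
D = 0.66·(4.10×10^-7 + 1.02×10^-7)^0.04 = 0.3698 m = 370 mm
Check: V = 2.57 m/s, Re = 7.99×10^5, f = 0.01613, h_f = 34.5 m ≈ 37.5 m ✓

D ≈ 370 mm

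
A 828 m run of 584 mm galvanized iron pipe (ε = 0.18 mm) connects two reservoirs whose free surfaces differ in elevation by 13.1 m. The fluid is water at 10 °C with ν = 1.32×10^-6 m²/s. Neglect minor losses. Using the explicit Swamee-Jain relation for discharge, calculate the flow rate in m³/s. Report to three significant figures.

Q ≈ 0.916 m³/s

Swamee-Jain (Type II): Q = -0.965·√(gD⁵h_f/L)·ln[ε/(3.7D) + √(3.17ν²L/(gD³h_f))]
√(gD⁵h_f/L) = √(9.81·0.584⁵·13.1/828) = 0.1027
ε/(3.7D) = 8.33×10^-5; √(3.17ν²L/(gD³h_f)) = 1.34×10^-5
Q = -0.965·0.1027·ln(9.667×10^-5) = 0.9160 m³/s
Check: V = 3.42 m/s, Re = 1.51×10^6, f = 0.01559, h_f = 13.2 m ≈ 13.1 m ✓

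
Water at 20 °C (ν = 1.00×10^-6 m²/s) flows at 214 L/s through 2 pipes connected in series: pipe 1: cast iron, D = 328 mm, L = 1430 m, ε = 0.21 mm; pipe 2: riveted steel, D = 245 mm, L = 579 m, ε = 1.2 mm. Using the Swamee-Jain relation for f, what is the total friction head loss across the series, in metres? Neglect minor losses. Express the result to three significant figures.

H ≈ 101 m

Pipe 1: V = 2.533 m/s, Re = 8.31×10^5, ε/D = 6.40×10^-4, f = 0.01827, h_1 = f(L/D)V²/2g = 26.04 m
Pipe 2: V = 4.539 m/s, Re = 1.11×10^6, ε/D = 0.00490, f = 0.03032, h_2 = f(L/D)V²/2g = 75.26 m
Series → Q common, losses add: H = Σh = 101.3 m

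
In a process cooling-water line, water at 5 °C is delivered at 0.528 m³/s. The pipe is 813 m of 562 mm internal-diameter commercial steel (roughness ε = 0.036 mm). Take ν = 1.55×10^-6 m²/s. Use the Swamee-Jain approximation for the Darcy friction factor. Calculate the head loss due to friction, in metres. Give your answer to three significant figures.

h_f ≈ 4.44 m

V = 4Q/(πD²) = 4·0.528/(π·0.562²) = 2.128 m/s
Re = VD/ν = 2.128·0.562/1.55×10^-6 = 7.72×10^5 → turbulent
ε/D = 0.036/562 = 6.41×10^-5
Swamee-Jain: f = 0.01330
h_f = f(L/D)V²/(2g) = 0.01330·(813/0.562)·2.128²/(2·9.81) = 4.442 m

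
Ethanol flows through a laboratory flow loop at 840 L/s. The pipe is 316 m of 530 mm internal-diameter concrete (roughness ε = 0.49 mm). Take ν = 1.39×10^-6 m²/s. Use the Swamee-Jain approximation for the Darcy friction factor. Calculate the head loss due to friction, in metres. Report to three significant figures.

V = 4Q/(πD²) = 4·0.840/(π·0.530²) = 3.807 m/s
Re = VD/ν = 3.807·0.530/1.39×10^-6 = 1.45×10^6 → turbulent
ε/D = 0.49/530 = 9.25×10^-4
Swamee-Jain: f = 0.01956
h_f = f(L/D)V²/(2g) = 0.01956·(316/0.530)·3.807²/(2·9.81) = 8.618 m

h_f ≈ 8.62 m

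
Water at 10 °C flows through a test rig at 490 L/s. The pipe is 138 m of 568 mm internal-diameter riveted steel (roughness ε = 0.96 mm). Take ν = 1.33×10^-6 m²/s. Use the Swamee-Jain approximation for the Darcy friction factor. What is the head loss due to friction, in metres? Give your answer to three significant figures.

h_f ≈ 1.05 m

V = 4Q/(πD²) = 4·0.490/(π·0.568²) = 1.934 m/s
Re = VD/ν = 1.934·0.568/1.33×10^-6 = 8.26×10^5 → turbulent
ε/D = 0.96/568 = 0.00169
Swamee-Jain: f = 0.02275
h_f = f(L/D)V²/(2g) = 0.02275·(138/0.568)·1.934²/(2·9.81) = 1.053 m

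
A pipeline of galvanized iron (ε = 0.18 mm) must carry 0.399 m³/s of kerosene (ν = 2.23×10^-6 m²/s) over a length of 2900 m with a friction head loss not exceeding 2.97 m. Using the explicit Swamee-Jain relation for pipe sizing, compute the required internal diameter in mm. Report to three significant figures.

Swamee-Jain (Type III): D = 0.66·[ε^1.25·(LQ²/(gh_f))^4.75 + ν·Q^9.4·(L/(gh_f))^5.2]^0.04
LQ²/(gh_f) = 15.85; L/(gh_f) = 99.53
Term 1 = ε^1.25·(…)^4.75 = 10.4; Term 2 = ν·Q^9.4·(…)^5.2 = 9.70
D = 0.66·(10.4 + 9.70)^0.04 = 0.7442 m = 744 mm
Check: V = 0.917 m/s, Re = 3.06×10^5, f = 0.01660, h_f = 2.77 m ≈ 2.97 m ✓

D ≈ 744 mm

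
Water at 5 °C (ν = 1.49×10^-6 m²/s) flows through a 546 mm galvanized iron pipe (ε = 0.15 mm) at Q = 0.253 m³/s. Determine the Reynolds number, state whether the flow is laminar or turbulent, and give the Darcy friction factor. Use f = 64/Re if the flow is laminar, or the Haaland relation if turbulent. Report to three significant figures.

V = 4Q/(πD²) = 1.081 m/s
Re = VD/ν = 1.081·0.546/1.49×10^-6 = 3.96×10^5
Re > 4000 → turbulent; ε/D = 2.75×10^-4
Haaland: f = 0.01623

Re ≈ 3.96×10^5; turbulent; f ≈ 0.0162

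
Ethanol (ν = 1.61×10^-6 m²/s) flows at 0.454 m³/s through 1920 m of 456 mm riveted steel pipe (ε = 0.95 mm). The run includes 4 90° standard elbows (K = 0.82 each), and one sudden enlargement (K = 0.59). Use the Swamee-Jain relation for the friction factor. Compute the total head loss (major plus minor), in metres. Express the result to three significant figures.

H_L ≈ 41.3 m

V = 4Q/(πD²) = 2.780 m/s; V²/2g = 0.3939 m
Re = 7.87×10^5, ε/D = 0.00208 → f = 0.02399 (Swamee-Jain)
Major: h_f = f(L/D)·V²/2g = 0.02399·4211·0.3939 = 39.79 m
Minor: ΣK = 3.87; h_m = ΣK·V²/2g = 1.524 m
Total H_L = 39.79 + 1.524 = 41.31 m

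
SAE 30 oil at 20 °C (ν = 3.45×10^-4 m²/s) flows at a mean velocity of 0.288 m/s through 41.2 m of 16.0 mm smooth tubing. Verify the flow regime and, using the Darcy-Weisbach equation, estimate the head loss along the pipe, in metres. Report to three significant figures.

h_f ≈ 52.2 m

Re = VD/ν = 0.288·0.01600/3.45×10^-4 = 13.4 → laminar (Re < 2300)
f = 64/Re = 4.792
h_f = f(L/D)V²/(2g) = 4.792·(41.2/0.01600)·0.288²/(2·9.81) = 52.16 m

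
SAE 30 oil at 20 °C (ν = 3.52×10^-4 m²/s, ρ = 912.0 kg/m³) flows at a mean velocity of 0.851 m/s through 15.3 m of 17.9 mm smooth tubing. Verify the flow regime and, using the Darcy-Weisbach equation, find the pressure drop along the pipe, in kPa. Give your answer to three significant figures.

Re = VD/ν = 0.851·0.01790/3.52×10^-4 = 43.3 → laminar (Re < 2300)
f = 64/Re = 1.479
h_f = f(L/D)V²/(2g) = 1.479·(15.3/0.01790)·0.851²/(2·9.81) = 46.66 m
Δp = ρg·h_f = 912.0·9.81·46.66 = 417.4 kPa

Δp ≈ 417 kPa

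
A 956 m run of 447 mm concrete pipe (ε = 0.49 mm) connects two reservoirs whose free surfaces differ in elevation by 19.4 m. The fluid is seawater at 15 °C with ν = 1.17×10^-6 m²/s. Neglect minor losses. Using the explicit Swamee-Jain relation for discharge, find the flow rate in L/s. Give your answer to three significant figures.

Swamee-Jain (Type II): Q = -0.965·√(gD⁵h_f/L)·ln[ε/(3.7D) + √(3.17ν²L/(gD³h_f))]
√(gD⁵h_f/L) = √(9.81·0.447⁵·19.4/956) = 0.05960
ε/(3.7D) = 2.96×10^-4; √(3.17ν²L/(gD³h_f)) = 1.56×10^-5
Q = -0.965·0.05960·ln(3.119×10^-4) = 0.4643 m³/s
Check: V = 2.96 m/s, Re = 1.13×10^6, f = 0.02042, h_f = 19.5 m ≈ 19.4 m ✓

Q ≈ 464 L/s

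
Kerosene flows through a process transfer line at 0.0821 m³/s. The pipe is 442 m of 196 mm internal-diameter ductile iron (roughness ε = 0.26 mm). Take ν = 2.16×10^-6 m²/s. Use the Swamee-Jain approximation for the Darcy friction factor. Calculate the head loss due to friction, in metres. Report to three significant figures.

h_f ≈ 18.9 m

V = 4Q/(πD²) = 4·0.0821/(π·0.196²) = 2.721 m/s
Re = VD/ν = 2.721·0.196/2.16×10^-6 = 2.47×10^5 → turbulent
ε/D = 0.26/196 = 0.00133
Swamee-Jain: f = 0.02218
h_f = f(L/D)V²/(2g) = 0.02218·(442/0.196)·2.721²/(2·9.81) = 18.87 m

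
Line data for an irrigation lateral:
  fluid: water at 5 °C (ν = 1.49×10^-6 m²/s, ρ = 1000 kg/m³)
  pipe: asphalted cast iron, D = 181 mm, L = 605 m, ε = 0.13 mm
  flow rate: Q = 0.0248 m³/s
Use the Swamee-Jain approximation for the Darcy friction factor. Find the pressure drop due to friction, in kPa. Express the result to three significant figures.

Δp ≈ 32.5 kPa

V = 4Q/(πD²) = 4·0.0248/(π·0.181²) = 0.9638 m/s
Re = VD/ν = 0.9638·0.181/1.49×10^-6 = 1.17×10^5 → turbulent
ε/D = 0.13/181 = 7.18×10^-4
Swamee-Jain: f = 0.02096
h_f = f(L/D)V²/(2g) = 0.02096·(605/0.181)·0.9638²/(2·9.81) = 3.317 m
Δp = ρg·h_f = 1000·9.81·3.317 = 32.54 kPa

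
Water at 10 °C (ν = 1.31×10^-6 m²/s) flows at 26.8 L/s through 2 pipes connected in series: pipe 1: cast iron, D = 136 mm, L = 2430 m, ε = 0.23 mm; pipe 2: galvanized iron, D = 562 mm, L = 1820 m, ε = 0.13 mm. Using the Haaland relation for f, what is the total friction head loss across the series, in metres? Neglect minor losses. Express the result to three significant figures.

H ≈ 72.5 m

Pipe 1: V = 1.845 m/s, Re = 1.92×10^5, ε/D = 0.00169, f = 0.02337, h_1 = f(L/D)V²/2g = 72.43 m
Pipe 2: V = 0.1080 m/s, Re = 4.63×10^4, ε/D = 2.31×10^-4, f = 0.02173, h_2 = f(L/D)V²/2g = 0.04187 m
Series → Q common, losses add: H = Σh = 72.48 m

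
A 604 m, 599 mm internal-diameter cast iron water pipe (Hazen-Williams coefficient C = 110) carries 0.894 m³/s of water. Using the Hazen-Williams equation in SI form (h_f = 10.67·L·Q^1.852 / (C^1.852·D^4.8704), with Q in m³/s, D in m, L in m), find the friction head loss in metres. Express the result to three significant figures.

h_f ≈ 10.5 m

h_f = 10.67·604·0.894^1.852 / (110^1.852·0.599^4.8704) = 10.53 m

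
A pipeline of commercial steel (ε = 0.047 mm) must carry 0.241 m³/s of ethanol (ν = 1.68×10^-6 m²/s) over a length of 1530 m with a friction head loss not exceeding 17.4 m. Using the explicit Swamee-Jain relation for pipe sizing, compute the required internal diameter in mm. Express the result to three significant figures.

Swamee-Jain (Type III): D = 0.66·[ε^1.25·(LQ²/(gh_f))^4.75 + ν·Q^9.4·(L/(gh_f))^5.2]^0.04
LQ²/(gh_f) = 0.5206; L/(gh_f) = 8.963
Term 1 = ε^1.25·(…)^4.75 = 1.75×10^-7; Term 2 = ν·Q^9.4·(…)^5.2 = 2.34×10^-7
D = 0.66·(1.75×10^-7 + 2.34×10^-7)^0.04 = 0.3665 m = 366 mm
Check: V = 2.29 m/s, Re = 4.98×10^5, f = 0.01479, h_f = 16.4 m ≈ 17.4 m ✓

D ≈ 366 mm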